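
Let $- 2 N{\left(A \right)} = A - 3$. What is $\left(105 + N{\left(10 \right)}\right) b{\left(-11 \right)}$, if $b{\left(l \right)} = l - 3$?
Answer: $-1421$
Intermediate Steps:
$N{\left(A \right)} = \frac{3}{2} - \frac{A}{2}$ ($N{\left(A \right)} = - \frac{A - 3}{2} = - \frac{-3 + A}{2} = \frac{3}{2} - \frac{A}{2}$)
$b{\left(l \right)} = -3 + l$
$\left(105 + N{\left(10 \right)}\right) b{\left(-11 \right)} = \left(105 + \left(\frac{3}{2} - 5\right)\right) \left(-3 - 11\right) = \left(105 + \left(\frac{3}{2} - 5\right)\right) \left(-14\right) = \left(105 - \frac{7}{2}\right) \left(-14\right) = \frac{203}{2} \left(-14\right) = -1421$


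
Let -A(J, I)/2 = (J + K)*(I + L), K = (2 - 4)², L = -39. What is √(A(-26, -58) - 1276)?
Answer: 6*I*√154 ≈ 74.458*I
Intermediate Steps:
K = 4 (K = (-2)² = 4)
A(J, I) = -2*(-39 + I)*(4 + J) (A(J, I) = -2*(J + 4)*(I - 39) = -2*(4 + J)*(-39 + I) = -2*(-39 + I)*(4 + J))
√(A(-26, -58) - 1276) = √((312 - 8*(-58) + 78*(-26) - 2*(-58)*(-26)) - 1276) = √((312 + 464 - 2028 - 3016) - 1276) = √(-4268 - 1276) = √(-5544) = 6*I*√154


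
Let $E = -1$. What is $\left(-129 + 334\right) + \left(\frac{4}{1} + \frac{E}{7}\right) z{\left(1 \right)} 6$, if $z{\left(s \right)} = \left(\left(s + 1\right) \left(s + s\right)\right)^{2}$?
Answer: $\frac{4027}{7} \approx 575.29$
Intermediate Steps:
$z{\left(s \right)} = 4 s^{2} \left(1 + s\right)^{2}$ ($z{\left(s \right)} = \left(\left(1 + s\right) 2 s\right)^{2} = \left(2 s \left(1 + s\right)\right)^{2} = 4 s^{2} \left(1 + s\right)^{2}$)
$\left(-129 + 334\right) + \left(\frac{4}{1} + \frac{E}{7}\right) z{\left(1 \right)} 6 = \left(-129 + 334\right) + \left(\frac{4}{1} - \frac{1}{7}\right) 4 \cdot 1^{2} \left(1 + 1\right)^{2} \cdot 6 = 205 + \left(4 \cdot 1 - \frac{1}{7}\right) 4 \cdot 1 \cdot 2^{2} \cdot 6 = 205 + \left(4 - \frac{1}{7}\right) 4 \cdot 1 \cdot 4 \cdot 6 = 205 + \frac{27}{7} \cdot 16 \cdot 6 = 205 + \frac{432}{7} \cdot 6 = 205 + \frac{2592}{7} = \frac{4027}{7}$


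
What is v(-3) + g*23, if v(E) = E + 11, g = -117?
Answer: -2683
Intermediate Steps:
v(E) = 11 + E
v(-3) + g*23 = (11 - 3) - 117*23 = 8 - 2691 = -2683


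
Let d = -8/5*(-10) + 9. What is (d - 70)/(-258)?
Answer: 15/86 ≈ 0.17442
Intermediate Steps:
d = 25 (d = -8*⅕*(-10) + 9 = -8/5*(-10) + 9 = 16 + 9 = 25)
(d - 70)/(-258) = (25 - 70)/(-258) = -1/258*(-45) = 15/86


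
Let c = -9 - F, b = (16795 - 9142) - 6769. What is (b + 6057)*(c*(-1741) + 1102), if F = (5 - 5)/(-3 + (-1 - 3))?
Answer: 116407511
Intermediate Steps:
b = 884 (b = 7653 - 6769 = 884)
F = 0 (F = 0/(-3 - 4) = 0/(-7) = 0*(-⅐) = 0)
c = -9 (c = -9 - 1*0 = -9 + 0 = -9)
(b + 6057)*(c*(-1741) + 1102) = (884 + 6057)*(-9*(-1741) + 1102) = 6941*(15669 + 1102) = 6941*16771 = 116407511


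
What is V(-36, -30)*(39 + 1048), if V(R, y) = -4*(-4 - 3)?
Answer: 30436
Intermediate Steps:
V(R, y) = 28 (V(R, y) = -4*(-7) = 28)
V(-36, -30)*(39 + 1048) = 28*(39 + 1048) = 28*1087 = 30436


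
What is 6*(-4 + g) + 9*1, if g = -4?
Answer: -39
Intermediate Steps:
6*(-4 + g) + 9*1 = 6*(-4 - 4) + 9*1 = 6*(-8) + 9 = -48 + 9 = -39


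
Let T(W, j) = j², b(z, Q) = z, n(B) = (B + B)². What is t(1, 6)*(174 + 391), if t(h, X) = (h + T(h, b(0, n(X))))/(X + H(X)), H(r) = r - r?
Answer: 565/6 ≈ 94.167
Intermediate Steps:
n(B) = 4*B² (n(B) = (2*B)² = 4*B²)
H(r) = 0
t(h, X) = h/X (t(h, X) = (h + 0²)/(X + 0) = (h + 0)/X = h/X)
t(1, 6)*(174 + 391) = (1/6)*(174 + 391) = (1*(⅙))*565 = (⅙)*565 = 565/6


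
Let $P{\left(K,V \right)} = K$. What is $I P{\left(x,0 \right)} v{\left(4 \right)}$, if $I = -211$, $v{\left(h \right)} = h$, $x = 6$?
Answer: $-5064$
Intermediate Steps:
$I P{\left(x,0 \right)} v{\left(4 \right)} = - 211 \cdot 6 \cdot 4 = \left(-211\right) 24 = -5064$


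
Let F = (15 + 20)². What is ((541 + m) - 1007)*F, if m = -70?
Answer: -656600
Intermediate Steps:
F = 1225 (F = 35² = 1225)
((541 + m) - 1007)*F = ((541 - 70) - 1007)*1225 = (471 - 1007)*1225 = -536*1225 = -656600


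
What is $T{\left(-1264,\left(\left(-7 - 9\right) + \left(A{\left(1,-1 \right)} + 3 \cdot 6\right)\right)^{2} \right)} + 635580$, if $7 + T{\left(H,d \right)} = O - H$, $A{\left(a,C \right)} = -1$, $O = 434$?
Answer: $637271$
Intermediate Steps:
$T{\left(H,d \right)} = 427 - H$ ($T{\left(H,d \right)} = -7 - \left(-434 + H\right) = 427 - H$)
$T{\left(-1264,\left(\left(-7 - 9\right) + \left(A{\left(1,-1 \right)} + 3 \cdot 6\right)\right)^{2} \right)} + 635580 = \left(427 - -1264\right) + 635580 = \left(427 + 1264\right) + 635580 = 1691 + 635580 = 637271$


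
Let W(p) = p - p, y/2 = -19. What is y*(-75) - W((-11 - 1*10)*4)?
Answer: 2850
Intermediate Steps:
y = -38 (y = 2*(-19) = -38)
W(p) = 0
y*(-75) - W((-11 - 1*10)*4) = -38*(-75) - 1*0 = 2850 + 0 = 2850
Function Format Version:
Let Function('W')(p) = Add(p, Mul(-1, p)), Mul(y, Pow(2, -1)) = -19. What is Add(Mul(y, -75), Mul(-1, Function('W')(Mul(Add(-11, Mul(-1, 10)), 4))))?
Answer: 2850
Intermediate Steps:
y = -38 (y = Mul(2, -19) = -38)
Function('W')(p) = 0
Add(Mul(y, -75), Mul(-1, Function('W')(Mul(Add(-11, Mul(-1, 10)), 4)))) = Add(Mul(-38, -75), Mul(-1, 0)) = Add(2850, 0) = 2850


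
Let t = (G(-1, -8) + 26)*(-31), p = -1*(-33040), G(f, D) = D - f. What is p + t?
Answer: 32451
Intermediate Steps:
p = 33040
t = -589 (t = ((-8 - 1*(-1)) + 26)*(-31) = ((-8 + 1) + 26)*(-31) = (-7 + 26)*(-31) = 19*(-31) = -589)
p + t = 33040 - 589 = 32451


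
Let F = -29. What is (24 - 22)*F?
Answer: -58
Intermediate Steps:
(24 - 22)*F = (24 - 22)*(-29) = 2*(-29) = -58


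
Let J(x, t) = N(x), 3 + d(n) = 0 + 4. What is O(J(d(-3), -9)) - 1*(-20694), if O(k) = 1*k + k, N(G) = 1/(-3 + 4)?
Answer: 20696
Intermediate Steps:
d(n) = 1 (d(n) = -3 + (0 + 4) = -3 + 4 = 1)
N(G) = 1 (N(G) = 1/1 = 1)
J(x, t) = 1
O(k) = 2*k (O(k) = k + k = 2*k)
O(J(d(-3), -9)) - 1*(-20694) = 2*1 - 1*(-20694) = 2 + 20694 = 20696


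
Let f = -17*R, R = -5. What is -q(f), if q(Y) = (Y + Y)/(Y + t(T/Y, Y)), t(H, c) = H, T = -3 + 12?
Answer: -7225/3617 ≈ -1.9975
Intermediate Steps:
T = 9
f = 85 (f = -17*(-5) = 85)
q(Y) = 2*Y/(Y + 9/Y) (q(Y) = (Y + Y)/(Y + 9/Y) = (2*Y)/(Y + 9/Y) = 2*Y/(Y + 9/Y))
-q(f) = -2*85**2/(9 + 85**2) = -2*7225/(9 + 7225) = -2*7225/7234 = -1*7225/3617 = -7225/3617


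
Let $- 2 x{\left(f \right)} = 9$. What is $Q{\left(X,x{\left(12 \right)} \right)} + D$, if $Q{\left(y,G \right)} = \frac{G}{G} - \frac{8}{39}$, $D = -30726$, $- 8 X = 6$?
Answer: $- \frac{1198283}{39} \approx -30725.0$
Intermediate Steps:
$X = - \frac{3}{4}$ ($X = \left(- \frac{1}{8}\right) 6 = - \frac{3}{4} \approx -0.75$)
$x{\left(f \right)} = - \frac{9}{2}$ ($x{\left(f \right)} = \left(- \frac{1}{2}\right) 9 = - \frac{9}{2}$)
$Q{\left(y,G \right)} = \frac{31}{39}$ ($Q{\left(y,G \right)} = 1 - \frac{8}{39} = \frac{31}{39}$)
$Q{\left(X,x{\left(12 \right)} \right)} + D = \frac{31}{39} - 30726 = - \frac{1198283}{39}$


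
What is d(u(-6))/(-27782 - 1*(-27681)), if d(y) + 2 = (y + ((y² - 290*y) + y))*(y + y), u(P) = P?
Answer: 21170/101 ≈ 209.60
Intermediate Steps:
d(y) = -2 + 2*y*(y² - 288*y) (d(y) = -2 + (y + ((y² - 290*y) + y))*(y + y) = -2 + (y + (y² - 289*y))*(2*y) = -2 + (y² - 288*y)*(2*y) = -2 + 2*y*(y² - 288*y))
d(u(-6))/(-27782 - 1*(-27681)) = (-2 - 576*(-6)² + 2*(-6)³)/(-27782 - 1*(-27681)) = (-2 - 576*36 + 2*(-216))/(-27782 + 27681) = (-2 - 20736 - 432)/(-101) = -21170*(-1/101) = 21170/101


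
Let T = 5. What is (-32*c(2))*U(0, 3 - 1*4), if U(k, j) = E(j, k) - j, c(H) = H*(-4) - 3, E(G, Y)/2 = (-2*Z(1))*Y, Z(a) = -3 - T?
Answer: 352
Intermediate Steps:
Z(a) = -8 (Z(a) = -3 - 1*5 = -3 - 5 = -8)
E(G, Y) = 32*Y (E(G, Y) = 2*((-2*(-8))*Y) = 2*(16*Y) = 32*Y)
c(H) = -3 - 4*H (c(H) = -4*H - 3 = -3 - 4*H)
U(k, j) = -j + 32*k (U(k, j) = 32*k - j = -j + 32*k)
(-32*c(2))*U(0, 3 - 1*4) = (-32*(-3 - 4*2))*(-(3 - 1*4) + 32*0) = (-32*(-3 - 8))*(-(3 - 4) + 0) = (-32*(-11))*(-1*(-1) + 0) = 352*(1 + 0) = 352*1 = 352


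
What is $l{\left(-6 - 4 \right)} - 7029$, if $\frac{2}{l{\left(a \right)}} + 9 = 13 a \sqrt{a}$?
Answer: $\frac{- 913770 \sqrt{10} + 63263 i}{- 9 i + 130 \sqrt{10}} \approx -7029.0 + 0.0048628 i$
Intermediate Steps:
$l{\left(a \right)} = \frac{2}{-9 + 13 a^{\frac{3}{2}}}$ ($l{\left(a \right)} = \frac{2}{-9 + 13 a \sqrt{a}} = \frac{2}{-9 + 13 a^{\frac{3}{2}}}$)
$l{\left(-6 - 4 \right)} - 7029 = \frac{2}{-9 + 13 \left(-6 - 4\right)^{\frac{3}{2}}} - 7029 = \frac{2}{-9 + 13 \left(-10\right)^{\frac{3}{2}}} - 7029 = \frac{2}{-9 + 13 \left(- 10 i \sqrt{10}\right)} - 7029 = \frac{2}{-9 - 130 i \sqrt{10}} - 7029 = -7029 + \frac{2}{-9 - 130 i \sqrt{10}}$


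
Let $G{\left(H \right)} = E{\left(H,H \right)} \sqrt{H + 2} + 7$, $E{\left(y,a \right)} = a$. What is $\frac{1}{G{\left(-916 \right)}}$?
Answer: $\frac{7}{766897233} + \frac{916 i \sqrt{914}}{766897233} \approx 9.1277 \cdot 10^{-9} + 3.611 \cdot 10^{-5} i$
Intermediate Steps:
$G{\left(H \right)} = 7 + H \sqrt{2 + H}$ ($G{\left(H \right)} = H \sqrt{H + 2} + 7 = H \sqrt{2 + H} + 7 = 7 + H \sqrt{2 + H}$)
$\frac{1}{G{\left(-916 \right)}} = \frac{1}{7 - 916 \sqrt{2 - 916}} = \frac{1}{7 - 916 \sqrt{-914}} = \frac{1}{7 - 916 i \sqrt{914}}$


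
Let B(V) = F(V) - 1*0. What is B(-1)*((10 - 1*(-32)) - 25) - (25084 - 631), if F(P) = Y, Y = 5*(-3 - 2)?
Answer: -24878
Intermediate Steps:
Y = -25 (Y = 5*(-5) = -25)
F(P) = -25
B(V) = -25 (B(V) = -25 - 1*0 = -25 + 0 = -25)
B(-1)*((10 - 1*(-32)) - 25) - (25084 - 631) = -25*((10 - 1*(-32)) - 25) - (25084 - 631) = -25*((10 + 32) - 25) - 1*24453 = -25*(42 - 25) - 24453 = -25*17 - 24453 = -425 - 24453 = -24878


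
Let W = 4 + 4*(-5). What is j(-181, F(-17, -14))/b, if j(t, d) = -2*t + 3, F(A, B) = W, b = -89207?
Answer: -365/89207 ≈ -0.0040916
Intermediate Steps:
W = -16 (W = 4 - 20 = -16)
F(A, B) = -16
j(t, d) = 3 - 2*t
j(-181, F(-17, -14))/b = (3 - 2*(-181))/(-89207) = (3 + 362)*(-1/89207) = 365*(-1/89207) = -365/89207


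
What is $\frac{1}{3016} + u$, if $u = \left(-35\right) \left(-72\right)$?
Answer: $\frac{7600321}{3016} \approx 2520.0$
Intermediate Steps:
$u = 2520$
$\frac{1}{3016} + u = \frac{1}{3016} + 2520 = \frac{7600321}{3016}$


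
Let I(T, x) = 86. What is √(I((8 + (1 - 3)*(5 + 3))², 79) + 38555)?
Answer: √38641 ≈ 196.57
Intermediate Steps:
√(I((8 + (1 - 3)*(5 + 3))², 79) + 38555) = √(86 + 38555) = √38641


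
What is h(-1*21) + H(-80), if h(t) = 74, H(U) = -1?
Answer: 73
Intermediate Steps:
h(-1*21) + H(-80) = 74 - 1 = 73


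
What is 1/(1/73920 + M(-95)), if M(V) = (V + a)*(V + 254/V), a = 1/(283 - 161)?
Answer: 85673280/794893775911 ≈ 0.00010778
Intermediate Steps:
a = 1/122 ≈ 0.0081967
M(V) = (1/122 + V)*(V + 254/V) (M(V) = (V + 1/122)*(V + 254/V) = (1/122 + V)*(V + 254/V))
1/(1/73920 + M(-95)) = 1/(1/73920 + (254 + (-95)**2 + (1/122)*(-95) + (127/61)/(-95))) = 1/(1/73920 + (254 + 9025 - 95/122 + (127/61)*(-1/95))) = 1/(1/73920 + (254 + 9025 - 95/122 - 127/5795)) = 1/(1/73920 + 107534331/11590) = 1/(794893775911/85673280) = 85673280/794893775911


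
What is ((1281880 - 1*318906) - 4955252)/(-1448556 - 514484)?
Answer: 1996139/981520 ≈ 2.0337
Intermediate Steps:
((1281880 - 1*318906) - 4955252)/(-1448556 - 514484) = ((1281880 - 318906) - 4955252)/(-1963040) = (962974 - 4955252)*(-1/1963040) = -3992278*(-1/1963040) = 1996139/981520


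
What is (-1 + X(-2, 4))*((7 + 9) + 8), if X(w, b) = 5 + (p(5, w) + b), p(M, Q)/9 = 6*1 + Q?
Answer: 1056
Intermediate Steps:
p(M, Q) = 54 + 9*Q (p(M, Q) = 9*(6*1 + Q) = 9*(6 + Q) = 54 + 9*Q)
X(w, b) = 59 + b + 9*w (X(w, b) = 5 + ((54 + 9*w) + b) = 5 + (54 + b + 9*w) = 59 + b + 9*w)
(-1 + X(-2, 4))*((7 + 9) + 8) = (-1 + (59 + 4 + 9*(-2)))*((7 + 9) + 8) = (-1 + (59 + 4 - 18))*(16 + 8) = (-1 + 45)*24 = 44*24 = 1056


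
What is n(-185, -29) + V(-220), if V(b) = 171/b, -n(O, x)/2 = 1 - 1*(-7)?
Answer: -3691/220 ≈ -16.777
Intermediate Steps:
n(O, x) = -16 (n(O, x) = -2*(1 - 1*(-7)) = -2*(1 + 7) = -2*8 = -16)
n(-185, -29) + V(-220) = -16 + 171/(-220) = -16 + 171*(-1/220) = -16 - 171/220 = -3691/220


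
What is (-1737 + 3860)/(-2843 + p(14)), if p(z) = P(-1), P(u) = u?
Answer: -2123/2844 ≈ -0.74648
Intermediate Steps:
p(z) = -1
(-1737 + 3860)/(-2843 + p(14)) = (-1737 + 3860)/(-2843 - 1) = 2123/(-2844) = 2123*(-1/2844) = -2123/2844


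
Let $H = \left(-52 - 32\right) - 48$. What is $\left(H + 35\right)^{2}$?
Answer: $9409$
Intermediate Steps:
$H = -132$ ($H = \left(-52 - 32\right) - 48 = -84 - 48 = -132$)
$\left(H + 35\right)^{2} = \left(-132 + 35\right)^{2} = \left(-97\right)^{2} = 9409$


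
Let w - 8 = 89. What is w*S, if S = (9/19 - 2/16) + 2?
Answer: 34629/152 ≈ 227.82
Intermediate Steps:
w = 97 (w = 8 + 89 = 97)
S = 357/152 (S = (9*(1/19) - 2*1/16) + 2 = (9/19 - 1/8) + 2 = 53/152 + 2 = 357/152 ≈ 2.3487)
w*S = 97*(357/152) = 34629/152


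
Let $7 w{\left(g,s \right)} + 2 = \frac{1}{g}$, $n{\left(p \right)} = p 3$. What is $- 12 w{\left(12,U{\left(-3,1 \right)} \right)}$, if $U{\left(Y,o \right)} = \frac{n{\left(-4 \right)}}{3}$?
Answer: $\frac{23}{7} \approx 3.2857$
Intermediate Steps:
$n{\left(p \right)} = 3 p$
$U{\left(Y,o \right)} = -4$ ($U{\left(Y,o \right)} = \frac{3 \left(-4\right)}{3} = \left(-12\right) \frac{1}{3} = -4$)
$w{\left(g,s \right)} = - \frac{2}{7} + \frac{1}{7 g}$
$- 12 w{\left(12,U{\left(-3,1 \right)} \right)} = - 12 \frac{1 - 24}{7 \cdot 12} = - 12 \cdot \frac{1}{7} \cdot \frac{1}{12} \left(1 - 24\right) = - 12 \cdot \frac{1}{7} \cdot \frac{1}{12} \left(-23\right) = \left(-12\right) \left(- \frac{23}{84}\right) = \frac{23}{7}$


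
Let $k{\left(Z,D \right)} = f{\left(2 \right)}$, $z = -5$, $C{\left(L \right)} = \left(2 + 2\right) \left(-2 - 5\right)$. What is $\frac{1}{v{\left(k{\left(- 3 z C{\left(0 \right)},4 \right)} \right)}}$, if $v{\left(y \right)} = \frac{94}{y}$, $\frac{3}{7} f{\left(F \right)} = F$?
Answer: $\frac{7}{141} \approx 0.049645$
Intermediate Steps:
$C{\left(L \right)} = -28$ ($C{\left(L \right)} = 4 \left(-7\right) = -28$)
$f{\left(F \right)} = \frac{7 F}{3}$
$k{\left(Z,D \right)} = \frac{14}{3}$ ($k{\left(Z,D \right)} = \frac{7}{3} \cdot 2 = \frac{14}{3}$)
$\frac{1}{v{\left(k{\left(- 3 z C{\left(0 \right)},4 \right)} \right)}} = \frac{1}{94 \frac{1}{\frac{14}{3}}} = \frac{1}{94 \cdot \frac{3}{14}} = \frac{1}{\frac{141}{7}} = \frac{7}{141}$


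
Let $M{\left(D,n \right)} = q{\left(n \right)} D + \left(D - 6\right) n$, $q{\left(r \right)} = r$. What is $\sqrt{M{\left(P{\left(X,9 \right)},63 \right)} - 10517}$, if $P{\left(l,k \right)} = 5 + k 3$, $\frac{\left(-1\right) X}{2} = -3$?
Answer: $i \sqrt{6863} \approx 82.843 i$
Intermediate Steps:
$X = 6$ ($X = \left(-2\right) \left(-3\right) = 6$)
$P{\left(l,k \right)} = 5 + 3 k$
$M{\left(D,n \right)} = D n + n \left(-6 + D\right)$ ($M{\left(D,n \right)} = n D + \left(D - 6\right) n = D n + \left(D - 6\right) n = D n + \left(-6 + D\right) n = D n + n \left(-6 + D\right)$)
$\sqrt{M{\left(P{\left(X,9 \right)},63 \right)} - 10517} = \sqrt{2 \cdot 63 \left(-3 + \left(5 + 3 \cdot 9\right)\right) - 10517} = \sqrt{2 \cdot 63 \left(-3 + \left(5 + 27\right)\right) - 10517} = \sqrt{2 \cdot 63 \left(-3 + 32\right) - 10517} = \sqrt{2 \cdot 63 \cdot 29 - 10517} = \sqrt{3654 - 10517} = \sqrt{-6863} = i \sqrt{6863}$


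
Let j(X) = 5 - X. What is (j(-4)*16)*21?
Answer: 3024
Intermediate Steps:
(j(-4)*16)*21 = ((5 - 1*(-4))*16)*21 = ((5 + 4)*16)*21 = (9*16)*21 = 144*21 = 3024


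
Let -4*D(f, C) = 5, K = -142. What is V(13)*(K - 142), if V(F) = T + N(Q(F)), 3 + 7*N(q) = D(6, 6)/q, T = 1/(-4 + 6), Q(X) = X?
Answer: -213/13 ≈ -16.385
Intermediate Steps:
D(f, C) = -5/4 (D(f, C) = -¼*5 = -5/4)
T = ½ (T = 1/2 = ½ ≈ 0.50000)
N(q) = -3/7 - 5/(28*q) (N(q) = -3/7 + (-5/(4*q))/7 = -3/7 - 5/(28*q))
V(F) = ½ + (-5 - 12*F)/(28*F)
V(13)*(K - 142) = ((1/28)*(-5 + 2*13)/13)*(-142 - 142) = ((1/28)*(1/13)*(-5 + 26))*(-284) = ((1/28)*(1/13)*21)*(-284) = (3/52)*(-284) = -213/13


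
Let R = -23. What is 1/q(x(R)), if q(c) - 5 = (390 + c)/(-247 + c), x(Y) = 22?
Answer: 225/713 ≈ 0.31557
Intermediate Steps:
q(c) = 5 + (390 + c)/(-247 + c)
1/q(x(R)) = 1/((-845 + 6*22)/(-247 + 22)) = 1/((-845 + 132)/(-225)) = 1/(-1/225*(-713)) = 1/(713/225) = 225/713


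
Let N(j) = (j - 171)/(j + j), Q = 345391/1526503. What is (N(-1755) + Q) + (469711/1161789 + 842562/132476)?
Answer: 19189360785836043823/2545213599520850830 ≈ 7.5394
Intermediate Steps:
Q = 345391/1526503 (Q = 345391*(1/1526503) = 345391/1526503 ≈ 0.22626)
N(j) = (-171 + j)/(2*j) (N(j) = (-171 + j)/((2*j)) = (-171 + j)*(1/(2*j)) = (-171 + j)/(2*j))
(N(-1755) + Q) + (469711/1161789 + 842562/132476) = ((1/2)*(-171 - 1755)/(-1755) + 345391/1526503) + (469711/1161789 + 842562/132476) = ((1/2)*(-1/1755)*(-1926) + 345391/1526503) + (469711*(1/1161789) + 842562*(1/132476)) = (107/195 + 345391/1526503) + (469711/1161789 + 421281/66238) = 230687066/297668085 + 520552348927/76954579782 = 19189360785836043823/2545213599520850830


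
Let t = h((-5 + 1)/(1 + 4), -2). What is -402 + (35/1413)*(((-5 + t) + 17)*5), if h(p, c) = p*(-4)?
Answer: -565366/1413 ≈ -400.12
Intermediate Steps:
h(p, c) = -4*p
t = 16/5 (t = -4*(-5 + 1)/(1 + 4) = -(-16)/5 = -4*(-4/5) = 16/5 ≈ 3.2000)
-402 + (35/1413)*(((-5 + t) + 17)*5) = -402 + (35/1413)*(((-5 + 16/5) + 17)*5) = -402 + (35*(1/1413))*((-9/5 + 17)*5) = -402 + 35*((76/5)*5)/1413 = -402 + (35/1413)*76 = -402 + 2660/1413 = -565366/1413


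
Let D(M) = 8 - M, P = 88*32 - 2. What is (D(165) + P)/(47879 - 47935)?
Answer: -2657/56 ≈ -47.446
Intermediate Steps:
P = 2814 (P = 2816 - 2 = 2814)
(D(165) + P)/(47879 - 47935) = ((8 - 1*165) + 2814)/(47879 - 47935) = ((8 - 165) + 2814)/(-56) = (-157 + 2814)*(-1/56) = 2657*(-1/56) = -2657/56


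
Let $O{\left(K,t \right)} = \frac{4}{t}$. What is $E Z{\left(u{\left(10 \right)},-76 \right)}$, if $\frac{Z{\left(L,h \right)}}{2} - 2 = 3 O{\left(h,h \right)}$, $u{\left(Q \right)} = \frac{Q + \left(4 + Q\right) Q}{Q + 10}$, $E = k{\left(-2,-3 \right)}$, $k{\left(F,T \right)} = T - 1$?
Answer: $- \frac{280}{19} \approx -14.737$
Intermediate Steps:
$k{\left(F,T \right)} = -1 + T$ ($k{\left(F,T \right)} = T - 1 = -1 + T$)
$E = -4$ ($E = -1 - 3 = -4$)
$u{\left(Q \right)} = \frac{Q + Q \left(4 + Q\right)}{10 + Q}$
$Z{\left(L,h \right)} = 4 + \frac{24}{h}$ ($Z{\left(L,h \right)} = 4 + 2 \cdot 3 \frac{4}{h} = 4 + 2 \frac{12}{h} = 4 + \frac{24}{h}$)
$E Z{\left(u{\left(10 \right)},-76 \right)} = - 4 \left(4 + \frac{24}{-76}\right) = - 4 \left(4 + 24 \left(- \frac{1}{76}\right)\right) = - 4 \left(4 - \frac{6}{19}\right) = \left(-4\right) \frac{70}{19} = - \frac{280}{19}$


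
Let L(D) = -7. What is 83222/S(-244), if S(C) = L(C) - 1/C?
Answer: -20306168/1707 ≈ -11896.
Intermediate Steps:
S(C) = -7 - 1/C
83222/S(-244) = 83222/(-7 - 1/(-244)) = 83222/(-7 - 1*(-1/244)) = 83222/(-7 + 1/244) = 83222/(-1707/244) = 83222*(-244/1707) = -20306168/1707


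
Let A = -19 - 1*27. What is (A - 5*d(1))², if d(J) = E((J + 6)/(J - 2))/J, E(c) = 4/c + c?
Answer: 3249/49 ≈ 66.306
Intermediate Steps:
E(c) = c + 4/c
A = -46 (A = -19 - 27 = -46)
d(J) = ((6 + J)/(-2 + J) + 4*(-2 + J)/(6 + J))/J (d(J) = ((J + 6)/(J - 2) + 4/(((J + 6)/(J - 2))))/J = ((6 + J)/(-2 + J) + 4/(((6 + J)/(-2 + J))))/J = ((6 + J)/(-2 + J) + 4*((-2 + J)/(6 + J)))/J = ((6 + J)/(-2 + J) + 4*(-2 + J)/(6 + J))/J)
(A - 5*d(1))² = (-46 - 5*((6 + 1)² + 4*(-2 + 1)²)/(1*(-2 + 1)*(6 + 1)))² = (-46 - 5*(7² + 4*(-1)²)/((-1)*7))² = (-46 - 5*(-1)*(49 + 4*1)/7)² = (-46 - 5*(-1)*(49 + 4)/7)² = (-46 - 5*(-1)*53/7)² = (-46 - 5*(-53/7))² = (-46 + 265/7)² = (-57/7)² = 3249/49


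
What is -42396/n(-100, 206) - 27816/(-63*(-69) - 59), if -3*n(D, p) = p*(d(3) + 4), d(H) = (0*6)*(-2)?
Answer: 8163465/55208 ≈ 147.87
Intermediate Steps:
d(H) = 0 (d(H) = 0*(-2) = 0)
n(D, p) = -4*p/3 (n(D, p) = -p*(0 + 4)/3 = -p*4/3 = -4*p/3)
-42396/n(-100, 206) - 27816/(-63*(-69) - 59) = -42396/((-4/3*206)) - 27816/(-63*(-69) - 59) = -42396/(-824/3) - 27816/(4347 - 59) = -42396*(-3/824) - 27816/4288 = 31797/206 - 27816*1/4288 = 31797/206 - 3477/536 = 8163465/55208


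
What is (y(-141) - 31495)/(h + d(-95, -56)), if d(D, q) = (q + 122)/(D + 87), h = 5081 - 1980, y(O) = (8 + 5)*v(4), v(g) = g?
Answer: -125772/12371 ≈ -10.167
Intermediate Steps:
y(O) = 52 (y(O) = (8 + 5)*4 = 13*4 = 52)
h = 3101
d(D, q) = (122 + q)/(87 + D)
(y(-141) - 31495)/(h + d(-95, -56)) = (52 - 31495)/(3101 + (122 - 56)/(87 - 95)) = -31443/(3101 + 66/(-8)) = -31443/(3101 - ⅛*66) = -31443/(3101 - 33/4) = -31443/12371/4 = -31443*4/12371 = -125772/12371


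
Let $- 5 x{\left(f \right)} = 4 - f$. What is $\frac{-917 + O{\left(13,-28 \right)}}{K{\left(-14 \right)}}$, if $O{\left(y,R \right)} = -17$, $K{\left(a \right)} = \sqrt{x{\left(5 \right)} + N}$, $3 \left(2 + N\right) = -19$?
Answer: $\frac{467 i \sqrt{1830}}{61} \approx 327.5 i$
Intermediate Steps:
$N = - \frac{25}{3}$ ($N = -2 + \frac{1}{3} \left(-19\right) = -2 - \frac{19}{3} = - \frac{25}{3} \approx -8.3333$)
$x{\left(f \right)} = - \frac{4}{5} + \frac{f}{5}$ ($x{\left(f \right)} = - \frac{4 - f}{5} = - \frac{4}{5} + \frac{f}{5}$)
$K{\left(a \right)} = \frac{i \sqrt{1830}}{15}$ ($K{\left(a \right)} = \sqrt{\left(- \frac{4}{5} + \frac{1}{5} \cdot 5\right) - \frac{25}{3}} = \sqrt{\left(- \frac{4}{5} + 1\right) - \frac{25}{3}} = \sqrt{\frac{1}{5} - \frac{25}{3}} = \sqrt{- \frac{122}{15}} = \frac{i \sqrt{1830}}{15}$)
$\frac{-917 + O{\left(13,-28 \right)}}{K{\left(-14 \right)}} = \frac{-917 - 17}{\frac{1}{15} i \sqrt{1830}} = - 934 \left(- \frac{i \sqrt{1830}}{122}\right) = \frac{467 i \sqrt{1830}}{61}$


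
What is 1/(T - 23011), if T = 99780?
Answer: 1/76769 ≈ 1.3026e-5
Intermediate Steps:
1/(T - 23011) = 1/(99780 - 23011) = 1/76769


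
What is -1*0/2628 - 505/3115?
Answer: -101/623 ≈ -0.16212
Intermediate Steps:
-1*0/2628 - 505/3115 = 0*(1/2628) - 505*1/3115 = 0 - 101/623 = -101/623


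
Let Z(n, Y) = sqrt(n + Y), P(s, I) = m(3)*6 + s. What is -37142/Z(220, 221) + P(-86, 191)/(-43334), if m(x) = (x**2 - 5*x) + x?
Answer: -114964946/65001 ≈ -1768.7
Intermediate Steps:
m(x) = x**2 - 4*x
P(s, I) = -18 + s (P(s, I) = (3*(-4 + 3))*6 + s = (3*(-1))*6 + s = -3*6 + s = -18 + s)
Z(n, Y) = sqrt(Y + n)
-37142/Z(220, 221) + P(-86, 191)/(-43334) = -37142/sqrt(221 + 220) + (-18 - 86)/(-43334) = -37142/(sqrt(441)) - 104*(-1/43334) = -37142/21 + 52/21667 = -37142*1/21 + 52/21667 = -5306/3 + 52/21667 = -114964946/65001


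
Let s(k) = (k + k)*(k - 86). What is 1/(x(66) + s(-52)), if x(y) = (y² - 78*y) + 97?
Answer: 1/13657 ≈ 7.3223e-5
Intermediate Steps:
s(k) = 2*k*(-86 + k) (s(k) = (2*k)*(-86 + k) = 2*k*(-86 + k))
x(y) = 97 + y² - 78*y
1/(x(66) + s(-52)) = 1/((97 + 66² - 78*66) + 2*(-52)*(-86 - 52)) = 1/((97 + 4356 - 5148) + 2*(-52)*(-138)) = 1/(-695 + 14352) = 1/13657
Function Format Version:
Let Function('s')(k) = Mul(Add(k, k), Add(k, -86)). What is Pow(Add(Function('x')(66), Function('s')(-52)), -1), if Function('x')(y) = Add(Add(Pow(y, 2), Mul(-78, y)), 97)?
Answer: Rational(1, 13657) ≈ 7.3223e-5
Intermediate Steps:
Function('s')(k) = Mul(2, k, Add(-86, k)) (Function('s')(k) = Mul(Mul(2, k), Add(-86, k)) = Mul(2, k, Add(-86, k)))
Function('x')(y) = Add(97, Pow(y, 2), Mul(-78, y))
Pow(Add(Function('x')(66), Function('s')(-52)), -1) = Pow(Add(Add(97, Pow(66, 2), Mul(-78, 66)), Mul(2, -52, Add(-86, -52))), -1) = Pow(Add(Add(97, 4356, -5148), Mul(2, -52, -138)), -1) = Pow(Add(-695, 14352), -1) = Pow(13657, -1) = Rational(1, 13657)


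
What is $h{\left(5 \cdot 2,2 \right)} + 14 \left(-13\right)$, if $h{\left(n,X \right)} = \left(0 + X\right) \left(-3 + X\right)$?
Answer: $-184$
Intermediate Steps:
$h{\left(n,X \right)} = X \left(-3 + X\right)$
$h{\left(5 \cdot 2,2 \right)} + 14 \left(-13\right) = 2 \left(-3 + 2\right) + 14 \left(-13\right) = 2 \left(-1\right) - 182 = -2 - 182 = -184$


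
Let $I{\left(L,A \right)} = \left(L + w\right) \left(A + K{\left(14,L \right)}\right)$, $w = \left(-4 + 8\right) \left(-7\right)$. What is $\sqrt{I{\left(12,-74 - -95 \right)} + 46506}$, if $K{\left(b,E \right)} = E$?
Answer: $\sqrt{45978} \approx 214.42$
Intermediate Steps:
$w = -28$ ($w = 4 \left(-7\right) = -28$)
$I{\left(L,A \right)} = \left(-28 + L\right) \left(A + L\right)$ ($I{\left(L,A \right)} = \left(L - 28\right) \left(A + L\right) = \left(-28 + L\right) \left(A + L\right)$)
$\sqrt{I{\left(12,-74 - -95 \right)} + 46506} = \sqrt{\left(12^{2} - 28 \left(-74 - -95\right) - 336 + \left(-74 - -95\right) 12\right) + 46506} = \sqrt{\left(144 - 28 \left(-74 + 95\right) - 336 + \left(-74 + 95\right) 12\right) + 46506} = \sqrt{\left(144 - 588 - 336 + 21 \cdot 12\right) + 46506} = \sqrt{\left(144 - 588 - 336 + 252\right) + 46506} = \sqrt{-528 + 46506} = \sqrt{45978}$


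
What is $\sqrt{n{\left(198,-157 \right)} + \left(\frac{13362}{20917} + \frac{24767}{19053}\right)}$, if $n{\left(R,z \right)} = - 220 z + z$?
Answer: $\frac{2 \sqrt{151701991296953984653}}{132843867} \approx 185.43$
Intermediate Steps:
$n{\left(R,z \right)} = - 219 z$
$\sqrt{n{\left(198,-157 \right)} + \left(\frac{13362}{20917} + \frac{24767}{19053}\right)} = \sqrt{\left(-219\right) \left(-157\right) + \left(\frac{13362}{20917} + \frac{24767}{19053}\right)} = \sqrt{34383 + \left(13362 \cdot \frac{1}{20917} + 24767 \cdot \frac{1}{19053}\right)} = \sqrt{34383 + \left(\frac{13362}{20917} + \frac{24767}{19053}\right)} = \sqrt{34383 + \frac{772637525}{398531601}} = \sqrt{\frac{13703484674708}{398531601}} = \frac{2 \sqrt{151701991296953984653}}{132843867}$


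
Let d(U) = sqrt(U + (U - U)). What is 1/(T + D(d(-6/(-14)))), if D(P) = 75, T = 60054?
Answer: 1/60129 ≈ 1.6631e-5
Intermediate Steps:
d(U) = sqrt(U) (d(U) = sqrt(U + 0) = sqrt(U))
1/(T + D(d(-6/(-14)))) = 1/(60054 + 75) = 1/60129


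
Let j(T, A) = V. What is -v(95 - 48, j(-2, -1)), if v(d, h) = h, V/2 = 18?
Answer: -36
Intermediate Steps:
V = 36 (V = 2*18 = 36)
j(T, A) = 36
-v(95 - 48, j(-2, -1)) = -1*36 = -36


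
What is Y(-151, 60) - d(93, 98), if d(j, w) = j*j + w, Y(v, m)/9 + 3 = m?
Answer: -8234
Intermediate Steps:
Y(v, m) = -27 + 9*m
d(j, w) = w + j² (d(j, w) = j² + w = w + j²)
Y(-151, 60) - d(93, 98) = (-27 + 9*60) - (98 + 93²) = (-27 + 540) - (98 + 8649) = 513 - 1*8747 = 513 - 8747 = -8234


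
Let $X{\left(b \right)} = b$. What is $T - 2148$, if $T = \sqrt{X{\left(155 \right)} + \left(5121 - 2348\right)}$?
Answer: $-2148 + 4 \sqrt{183} \approx -2093.9$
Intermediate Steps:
$T = 4 \sqrt{183}$ ($T = \sqrt{155 + \left(5121 - 2348\right)} = \sqrt{155 + 2773} = \sqrt{2928} = 4 \sqrt{183} \approx 54.111$)
$T - 2148 = 4 \sqrt{183} - 2148 = -2148 + 4 \sqrt{183}$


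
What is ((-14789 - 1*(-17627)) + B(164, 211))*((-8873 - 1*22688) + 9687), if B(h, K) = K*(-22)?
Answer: 39460696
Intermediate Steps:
B(h, K) = -22*K
((-14789 - 1*(-17627)) + B(164, 211))*((-8873 - 1*22688) + 9687) = ((-14789 - 1*(-17627)) - 22*211)*((-8873 - 1*22688) + 9687) = ((-14789 + 17627) - 4642)*((-8873 - 22688) + 9687) = (2838 - 4642)*(-31561 + 9687) = -1804*(-21874) = 39460696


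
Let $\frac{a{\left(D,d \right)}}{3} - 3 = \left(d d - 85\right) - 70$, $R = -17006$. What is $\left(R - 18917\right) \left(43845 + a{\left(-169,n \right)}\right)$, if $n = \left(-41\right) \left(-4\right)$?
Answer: $-4457218071$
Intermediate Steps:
$n = 164$
$a{\left(D,d \right)} = -456 + 3 d^{2}$ ($a{\left(D,d \right)} = 9 + 3 \left(\left(d d - 85\right) - 70\right) = 9 + 3 \left(\left(d^{2} - 85\right) - 70\right) = 9 + 3 \left(\left(-85 + d^{2}\right) - 70\right) = 9 + 3 \left(-155 + d^{2}\right) = 9 + \left(-465 + 3 d^{2}\right) = -456 + 3 d^{2}$)
$\left(R - 18917\right) \left(43845 + a{\left(-169,n \right)}\right) = \left(-17006 - 18917\right) \left(43845 - \left(456 - 3 \cdot 164^{2}\right)\right) = - 35923 \left(43845 + \left(-456 + 3 \cdot 26896\right)\right) = - 35923 \left(43845 + \left(-456 + 80688\right)\right) = - 35923 \left(43845 + 80232\right) = \left(-35923\right) 124077 = -4457218071$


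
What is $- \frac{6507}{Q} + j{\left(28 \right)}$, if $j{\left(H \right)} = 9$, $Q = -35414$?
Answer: $\frac{325233}{35414} \approx 9.1837$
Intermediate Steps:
$- \frac{6507}{Q} + j{\left(28 \right)} = - \frac{6507}{-35414} + 9 = \left(-6507\right) \left(- \frac{1}{35414}\right) + 9 = \frac{6507}{35414} + 9 = \frac{325233}{35414}$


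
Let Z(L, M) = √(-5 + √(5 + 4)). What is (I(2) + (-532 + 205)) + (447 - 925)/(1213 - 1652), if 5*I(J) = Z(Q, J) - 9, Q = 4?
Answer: -719326/2195 + I*√2/5 ≈ -327.71 + 0.28284*I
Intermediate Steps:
Z(L, M) = I*√2 (Z(L, M) = √(-5 + √9) = √(-5 + 3) = √(-2) = I*√2)
I(J) = -9/5 + I*√2/5 (I(J) = (I*√2 - 9)/5 = (-9 + I*√2)/5 = -9/5 + I*√2/5)
(I(2) + (-532 + 205)) + (447 - 925)/(1213 - 1652) = ((-9/5 + I*√2/5) + (-532 + 205)) + (447 - 925)/(1213 - 1652) = ((-9/5 + I*√2/5) - 327) - 478/(-439) = (-1644/5 + I*√2/5) - 478*(-1/439) = (-1644/5 + I*√2/5) + 478/439 = -719326/2195 + I*√2/5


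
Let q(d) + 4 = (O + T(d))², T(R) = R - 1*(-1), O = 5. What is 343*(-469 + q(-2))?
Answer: -156751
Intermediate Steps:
T(R) = 1 + R (T(R) = R + 1 = 1 + R)
q(d) = -4 + (6 + d)² (q(d) = -4 + (5 + (1 + d))² = -4 + (6 + d)²)
343*(-469 + q(-2)) = 343*(-469 + (-4 + (6 - 2)²)) = 343*(-469 + (-4 + 4²)) = 343*(-469 + (-4 + 16)) = 343*(-469 + 12) = 343*(-457) = -156751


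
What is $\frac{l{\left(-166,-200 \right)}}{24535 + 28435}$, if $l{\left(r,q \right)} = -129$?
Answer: $- \frac{129}{52970} \approx -0.0024353$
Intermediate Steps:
$\frac{l{\left(-166,-200 \right)}}{24535 + 28435} = - \frac{129}{24535 + 28435} = - \frac{129}{52970}$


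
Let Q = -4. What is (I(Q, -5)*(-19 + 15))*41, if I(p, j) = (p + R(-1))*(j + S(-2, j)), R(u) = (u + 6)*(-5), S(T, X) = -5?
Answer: -47560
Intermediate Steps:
R(u) = -30 - 5*u (R(u) = (6 + u)*(-5) = -30 - 5*u)
I(p, j) = (-25 + p)*(-5 + j) (I(p, j) = (p + (-30 - 5*(-1)))*(j - 5) = (p + (-30 + 5))*(-5 + j) = (p - 25)*(-5 + j) = (-25 + p)*(-5 + j))
(I(Q, -5)*(-19 + 15))*41 = ((125 - 25*(-5) - 5*(-4) - 5*(-4))*(-19 + 15))*41 = ((125 + 125 + 20 + 20)*(-4))*41 = (290*(-4))*41 = -1160*41 = -47560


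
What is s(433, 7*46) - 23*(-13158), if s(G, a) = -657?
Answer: 301977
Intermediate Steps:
s(433, 7*46) - 23*(-13158) = -657 - 23*(-13158) = -657 - 1*(-302634) = -657 + 302634 = 301977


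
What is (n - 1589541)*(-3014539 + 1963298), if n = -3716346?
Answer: 5577765955767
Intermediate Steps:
(n - 1589541)*(-3014539 + 1963298) = (-3716346 - 1589541)*(-3014539 + 1963298) = -5305887*(-1051241) = 5577765955767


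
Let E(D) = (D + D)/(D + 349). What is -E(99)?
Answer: -99/224 ≈ -0.44196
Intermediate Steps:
E(D) = 2*D/(349 + D) (E(D) = (2*D)/(349 + D) = 2*D/(349 + D))
-E(99) = -2*99/(349 + 99) = -2*99/448 = -1*99/224 = -99/224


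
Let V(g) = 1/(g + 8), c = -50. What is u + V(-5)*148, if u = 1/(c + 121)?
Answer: 10511/213 ≈ 49.347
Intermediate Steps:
V(g) = 1/(8 + g)
u = 1/71 (u = 1/(-50 + 121) = 1/71 ≈ 0.014085)
u + V(-5)*148 = 1/71 + 148/(8 - 5) = 1/71 + 148/3 = 10511/213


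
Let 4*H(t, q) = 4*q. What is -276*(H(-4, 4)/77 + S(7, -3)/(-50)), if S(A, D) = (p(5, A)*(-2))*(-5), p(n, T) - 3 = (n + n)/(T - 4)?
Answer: 129076/385 ≈ 335.26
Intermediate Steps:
p(n, T) = 3 + 2*n/(-4 + T) (p(n, T) = 3 + (n + n)/(T - 4) = 3 + (2*n)/(-4 + T) = 3 + 2*n/(-4 + T))
H(t, q) = q (H(t, q) = (4*q)/4 = q)
S(A, D) = 10*(-2 + 3*A)/(-4 + A) (S(A, D) = (((-12 + 2*5 + 3*A)/(-4 + A))*(-2))*(-5) = (((-12 + 10 + 3*A)/(-4 + A))*(-2))*(-5) = (((-2 + 3*A)/(-4 + A))*(-2))*(-5) = -2*(-2 + 3*A)/(-4 + A)*(-5) = 10*(-2 + 3*A)/(-4 + A))
-276*(H(-4, 4)/77 + S(7, -3)/(-50)) = -276*(4/77 + (10*(-2 + 3*7)/(-4 + 7))/(-50)) = -276*(4*(1/77) + (10*(-2 + 21)/3)*(-1/50)) = -276*(4/77 + (10*(1/3)*19)*(-1/50)) = -276*(4/77 + (190/3)*(-1/50)) = -276*(4/77 - 19/15) = -276*(-1403/1155) = 129076/385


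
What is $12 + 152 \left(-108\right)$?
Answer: $-16404$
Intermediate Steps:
$12 + 152 \left(-108\right) = 12 - 16416 = -16404$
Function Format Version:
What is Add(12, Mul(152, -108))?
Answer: -16404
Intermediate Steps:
Add(12, Mul(152, -108)) = Add(12, -16416) = -16404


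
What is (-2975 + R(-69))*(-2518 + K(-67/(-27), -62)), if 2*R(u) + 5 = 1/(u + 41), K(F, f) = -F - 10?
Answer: 11392245343/1512 ≈ 7.5346e+6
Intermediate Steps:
K(F, f) = -10 - F
R(u) = -5/2 + 1/(2*(41 + u)) (R(u) = -5/2 + 1/(2*(u + 41)) = -5/2 + 1/(2*(41 + u)))
(-2975 + R(-69))*(-2518 + K(-67/(-27), -62)) = (-2975 + (-204 - 5*(-69))/(2*(41 - 69)))*(-2518 + (-10 - (-67)/(-27))) = (-2975 + (1/2)*(-204 + 345)/(-28))*(-2518 + (-10 - (-67)*(-1)/27)) = (-2975 + (1/2)*(-1/28)*141)*(-2518 + (-10 - 1*67/27)) = (-2975 - 141/56)*(-2518 + (-10 - 67/27)) = -166741*(-2518 - 337/27)/56 = -166741/56*(-68323/27) = 11392245343/1512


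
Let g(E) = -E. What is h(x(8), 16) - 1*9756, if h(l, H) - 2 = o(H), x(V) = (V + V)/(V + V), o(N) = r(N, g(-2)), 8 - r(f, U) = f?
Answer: -9762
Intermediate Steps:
r(f, U) = 8 - f
o(N) = 8 - N
x(V) = 1 (x(V) = (2*V)/((2*V)) = (2*V)*(1/(2*V)) = 1)
h(l, H) = 10 - H (h(l, H) = 2 + (8 - H) = 10 - H)
h(x(8), 16) - 1*9756 = (10 - 1*16) - 1*9756 = (10 - 16) - 9756 = -6 - 9756 = -9762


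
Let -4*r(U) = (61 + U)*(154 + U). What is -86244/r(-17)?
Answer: 86244/1507 ≈ 57.229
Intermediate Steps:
r(U) = -(61 + U)*(154 + U)/4
-86244/r(-17) = -86244/(-4697/2 - 215/4*(-17) - ¼*(-17)²) = -86244/(-4697/2 + 3655/4 - ¼*289) = -86244/(-4697/2 + 3655/4 - 289/4) = -86244/(-1507) = -86244*(-1/1507) = 86244/1507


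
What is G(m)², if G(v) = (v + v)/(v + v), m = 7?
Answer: 1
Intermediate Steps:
G(v) = 1 (G(v) = (2*v)/((2*v)) = (2*v)*(1/(2*v)) = 1)
G(m)² = 1² = 1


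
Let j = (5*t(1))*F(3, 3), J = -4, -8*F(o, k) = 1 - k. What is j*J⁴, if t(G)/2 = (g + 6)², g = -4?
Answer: 2560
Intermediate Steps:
F(o, k) = -⅛ + k/8 (F(o, k) = -(1 - k)/8 = -⅛ + k/8)
t(G) = 8 (t(G) = 2*(-4 + 6)² = 2*2² = 2*4 = 8)
j = 10 (j = (5*8)*(-⅛ + (⅛)*3) = 40*(-⅛ + 3/8) = 40*(¼) = 10)
j*J⁴ = 10*(-4)⁴ = 10*256 = 2560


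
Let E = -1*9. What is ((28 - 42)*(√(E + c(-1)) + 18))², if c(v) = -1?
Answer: 61544 + 7056*I*√10 ≈ 61544.0 + 22313.0*I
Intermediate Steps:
E = -9
((28 - 42)*(√(E + c(-1)) + 18))² = ((28 - 42)*(√(-9 - 1) + 18))² = (-14*(√(-10) + 18))² = (-14*(I*√10 + 18))² = (-14*(18 + I*√10))² = (-252 - 14*I*√10)²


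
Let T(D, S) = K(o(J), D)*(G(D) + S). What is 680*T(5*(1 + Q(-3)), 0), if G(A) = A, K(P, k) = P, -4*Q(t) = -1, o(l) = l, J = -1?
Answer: -4250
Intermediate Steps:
Q(t) = ¼ (Q(t) = -¼*(-1) = ¼)
T(D, S) = -D - S (T(D, S) = -(D + S) = -D - S)
680*T(5*(1 + Q(-3)), 0) = 680*(-5*(1 + ¼) - 1*0) = 680*(-5*5/4 + 0) = 680*(-1*25/4 + 0) = 680*(-25/4 + 0) = 680*(-25/4) = -4250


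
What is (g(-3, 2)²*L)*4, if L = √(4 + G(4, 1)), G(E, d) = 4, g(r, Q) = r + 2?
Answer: 8*√2 ≈ 11.314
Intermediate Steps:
g(r, Q) = 2 + r
L = 2*√2 (L = √(4 + 4) = √8 = 2*√2 ≈ 2.8284)
(g(-3, 2)²*L)*4 = ((2 - 3)²*(2*√2))*4 = ((-1)²*(2*√2))*4 = (1*(2*√2))*4 = (2*√2)*4 = 8*√2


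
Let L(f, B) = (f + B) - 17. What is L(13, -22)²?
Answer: 676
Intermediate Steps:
L(f, B) = -17 + B + f (L(f, B) = (B + f) - 17 = -17 + B + f)
L(13, -22)² = (-17 - 22 + 13)² = (-26)² = 676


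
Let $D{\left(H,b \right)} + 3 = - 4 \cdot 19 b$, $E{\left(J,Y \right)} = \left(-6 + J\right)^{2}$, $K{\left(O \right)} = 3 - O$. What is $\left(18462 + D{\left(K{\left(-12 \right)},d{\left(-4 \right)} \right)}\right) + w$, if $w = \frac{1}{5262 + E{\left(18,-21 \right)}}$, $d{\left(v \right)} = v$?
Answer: $\frac{101432779}{5406} \approx 18763.0$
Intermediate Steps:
$D{\left(H,b \right)} = -3 - 76 b$ ($D{\left(H,b \right)} = -3 - 4 \cdot 19 b = -3 - 76 b$)
$w = \frac{1}{5406}$ ($w = \frac{1}{5262 + \left(-6 + 18\right)^{2}} = \frac{1}{5262 + 12^{2}} = \frac{1}{5262 + 144} = \frac{1}{5406} \approx 0.00018498$)
$\left(18462 + D{\left(K{\left(-12 \right)},d{\left(-4 \right)} \right)}\right) + w = \left(18462 - -301\right) + \frac{1}{5406} = \left(18462 + \left(-3 + 304\right)\right) + \frac{1}{5406} = \left(18462 + 301\right) + \frac{1}{5406} = 18763 + \frac{1}{5406} = \frac{101432779}{5406}$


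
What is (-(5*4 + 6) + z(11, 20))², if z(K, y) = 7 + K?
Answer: 64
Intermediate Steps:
(-(5*4 + 6) + z(11, 20))² = (-(5*4 + 6) + (7 + 11))² = (-(20 + 6) + 18)² = (-1*26 + 18)² = (-26 + 18)² = (-8)² = 64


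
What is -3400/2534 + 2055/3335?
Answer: -613163/845089 ≈ -0.72556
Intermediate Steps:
-3400/2534 + 2055/3335 = -3400*1/2534 + 2055*(1/3335) = -1700/1267 + 411/667 = -613163/845089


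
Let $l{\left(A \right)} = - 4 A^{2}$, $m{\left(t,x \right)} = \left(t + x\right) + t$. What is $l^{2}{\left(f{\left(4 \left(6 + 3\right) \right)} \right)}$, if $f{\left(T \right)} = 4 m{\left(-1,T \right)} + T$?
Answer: $14003408896$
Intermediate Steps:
$m{\left(t,x \right)} = x + 2 t$
$f{\left(T \right)} = -8 + 5 T$ ($f{\left(T \right)} = 4 \left(T + 2 \left(-1\right)\right) + T = 4 \left(T - 2\right) + T = 4 \left(-2 + T\right) + T = \left(-8 + 4 T\right) + T = -8 + 5 T$)
$l^{2}{\left(f{\left(4 \left(6 + 3\right) \right)} \right)} = \left(- 4 \left(-8 + 5 \cdot 4 \left(6 + 3\right)\right)^{2}\right)^{2} = \left(- 4 \left(-8 + 5 \cdot 4 \cdot 9\right)^{2}\right)^{2} = \left(- 4 \left(-8 + 5 \cdot 36\right)^{2}\right)^{2} = \left(- 4 \left(-8 + 180\right)^{2}\right)^{2} = \left(- 4 \cdot 172^{2}\right)^{2} = \left(\left(-4\right) 29584\right)^{2} = \left(-118336\right)^{2} = 14003408896$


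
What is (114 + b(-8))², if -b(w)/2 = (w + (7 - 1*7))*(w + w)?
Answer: 20164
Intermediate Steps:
b(w) = -4*w² (b(w) = -2*(w + (7 - 1*7))*(w + w) = -2*(w + (7 - 7))*2*w = -2*(w + 0)*2*w = -2*w*2*w = -4*w²)
(114 + b(-8))² = (114 - 4*(-8)²)² = (114 - 4*64)² = (114 - 256)² = (-142)² = 20164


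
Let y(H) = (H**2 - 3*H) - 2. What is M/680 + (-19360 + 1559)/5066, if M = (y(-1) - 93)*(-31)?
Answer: 64309/101320 ≈ 0.63471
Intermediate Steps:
y(H) = -2 + H**2 - 3*H
M = 2821 (M = ((-2 + (-1)**2 - 3*(-1)) - 93)*(-31) = ((-2 + 1 + 3) - 93)*(-31) = (2 - 93)*(-31) = -91*(-31) = 2821)
M/680 + (-19360 + 1559)/5066 = 2821/680 + (-19360 + 1559)/5066 = 2821*(1/680) - 17801*1/5066 = 2821/680 - 17801/5066 = 64309/101320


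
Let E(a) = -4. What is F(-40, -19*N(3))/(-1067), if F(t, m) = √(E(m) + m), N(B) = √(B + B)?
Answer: -I*√(4 + 19*√6)/1067 ≈ -0.0066628*I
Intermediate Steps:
N(B) = √2*√B (N(B) = √(2*B) = √2*√B)
F(t, m) = √(-4 + m)
F(-40, -19*N(3))/(-1067) = √(-4 - 19*√2*√3)/(-1067) = √(-4 - 19*√6)*(-1/1067) = -√(-4 - 19*√6)/1067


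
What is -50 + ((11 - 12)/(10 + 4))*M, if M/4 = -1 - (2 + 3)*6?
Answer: -288/7 ≈ -41.143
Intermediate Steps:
M = -124 (M = 4*(-1 - (2 + 3)*6) = 4*(-1 - 5*6) = 4*(-1 - 1*30) = 4*(-1 - 30) = 4*(-31) = -124)
-50 + ((11 - 12)/(10 + 4))*M = -50 + ((11 - 12)/(10 + 4))*(-124) = -50 - 1/14*(-124) = -50 + 62/7 = -288/7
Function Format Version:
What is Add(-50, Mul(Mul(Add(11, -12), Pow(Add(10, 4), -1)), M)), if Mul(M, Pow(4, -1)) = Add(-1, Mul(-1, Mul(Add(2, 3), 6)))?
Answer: Rational(-288, 7) ≈ -41.143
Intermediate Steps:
M = -124 (M = Mul(4, Add(-1, Mul(-1, Mul(Add(2, 3), 6)))) = Mul(4, Add(-1, Mul(-1, Mul(5, 6)))) = Mul(4, Add(-1, Mul(-1, 30))) = Mul(4, Add(-1, -30)) = Mul(4, -31) = -124)
Add(-50, Mul(Mul(Add(11, -12), Pow(Add(10, 4), -1)), M)) = Add(-50, Mul(Mul(Add(11, -12), Pow(Add(10, 4), -1)), -124)) = Add(-50, Mul(Mul(-1, Pow(14, -1)), -124)) = Add(-50, Mul(Mul(-1, Rational(1, 14)), -124)) = Add(-50, Mul(Rational(-1, 14), -124)) = Add(-50, Rational(62, 7)) = Rational(-288, 7)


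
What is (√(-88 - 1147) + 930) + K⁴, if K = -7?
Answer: 3331 + I*√1235 ≈ 3331.0 + 35.143*I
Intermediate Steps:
(√(-88 - 1147) + 930) + K⁴ = (√(-88 - 1147) + 930) + (-7)⁴ = (√(-1235) + 930) + 2401 = (I*√1235 + 930) + 2401 = (930 + I*√1235) + 2401 = 3331 + I*√1235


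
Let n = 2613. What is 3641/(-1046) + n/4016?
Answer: -5944529/2100368 ≈ -2.8302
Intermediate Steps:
3641/(-1046) + n/4016 = 3641/(-1046) + 2613/4016 = 3641*(-1/1046) + 2613*(1/4016) = -3641/1046 + 2613/4016 = -5944529/2100368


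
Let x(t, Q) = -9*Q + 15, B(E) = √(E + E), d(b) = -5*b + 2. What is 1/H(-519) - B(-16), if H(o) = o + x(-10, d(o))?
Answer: -1/23877 - 4*I*√2 ≈ -4.1881e-5 - 5.6569*I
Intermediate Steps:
d(b) = 2 - 5*b
B(E) = √2*√E (B(E) = √(2*E) = √2*√E)
x(t, Q) = 15 - 9*Q
H(o) = -3 + 46*o (H(o) = o + (15 - 9*(2 - 5*o)) = o + (15 + (-18 + 45*o)) = o + (-3 + 45*o) = -3 + 46*o)
1/H(-519) - B(-16) = 1/(-3 + 46*(-519)) - √2*√(-16) = 1/(-3 - 23874) - √2*4*I = 1/(-23877) - 4*I*√2 = -1/23877 - 4*I*√2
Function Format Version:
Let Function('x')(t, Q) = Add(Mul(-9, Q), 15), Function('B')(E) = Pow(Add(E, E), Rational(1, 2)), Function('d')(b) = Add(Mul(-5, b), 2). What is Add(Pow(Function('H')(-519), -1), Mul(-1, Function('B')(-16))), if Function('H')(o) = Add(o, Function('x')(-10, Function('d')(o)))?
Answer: Add(Rational(-1, 23877), Mul(-4, I, Pow(2, Rational(1, 2)))) ≈ Add(-4.1881e-5, Mul(-5.6569, I))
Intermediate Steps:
Function('d')(b) = Add(2, Mul(-5, b))
Function('B')(E) = Mul(Pow(2, Rational(1, 2)), Pow(E, Rational(1, 2))) (Function('B')(E) = Pow(Mul(2, E), Rational(1, 2)) = Mul(Pow(2, Rational(1, 2)), Pow(E, Rational(1, 2))))
Function('x')(t, Q) = Add(15, Mul(-9, Q))
Function('H')(o) = Add(-3, Mul(46, o)) (Function('H')(o) = Add(o, Add(15, Mul(-9, Add(2, Mul(-5, o))))) = Add(o, Add(15, Add(-18, Mul(45, o)))) = Add(o, Add(-3, Mul(45, o))) = Add(-3, Mul(46, o)))
Add(Pow(Function('H')(-519), -1), Mul(-1, Function('B')(-16))) = Add(Pow(Add(-3, Mul(46, -519)), -1), Mul(-1, Mul(Pow(2, Rational(1, 2)), Pow(-16, Rational(1, 2))))) = Add(Pow(Add(-3, -23874), -1), Mul(-1, Mul(Pow(2, Rational(1, 2)), Mul(4, I)))) = Add(Pow(-23877, -1), Mul(-1, Mul(4, I, Pow(2, Rational(1, 2))))) = Add(Rational(-1, 23877), Mul(-4, I, Pow(2, Rational(1, 2))))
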